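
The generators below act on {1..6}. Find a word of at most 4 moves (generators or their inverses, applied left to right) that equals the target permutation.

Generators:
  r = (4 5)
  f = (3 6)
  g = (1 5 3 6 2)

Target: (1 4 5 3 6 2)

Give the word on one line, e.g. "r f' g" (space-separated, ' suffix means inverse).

g f f r

  after g: (1 5 3 6 2)
  after f: (1 5 6 2)
  after f: (1 5 3 6 2)
  after r: (1 4 5 3 6 2)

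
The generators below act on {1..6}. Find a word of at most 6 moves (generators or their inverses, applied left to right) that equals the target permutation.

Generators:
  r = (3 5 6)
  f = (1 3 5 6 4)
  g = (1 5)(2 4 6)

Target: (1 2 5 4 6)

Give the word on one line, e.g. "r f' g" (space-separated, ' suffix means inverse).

r' f' g g f'

  after r': (3 6 5)
  after f': (1 4 6 3 5)
  after g: (1 6 3)(2 4)
  after g: (1 2 6 3 5)
  after f': (1 2 5 4 6)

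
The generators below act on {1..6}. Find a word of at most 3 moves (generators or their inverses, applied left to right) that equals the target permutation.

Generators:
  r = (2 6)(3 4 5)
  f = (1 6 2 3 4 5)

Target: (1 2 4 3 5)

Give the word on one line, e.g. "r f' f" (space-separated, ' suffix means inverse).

f r

  after f: (1 6 2 3 4 5)
  after r: (1 2 4 3 5)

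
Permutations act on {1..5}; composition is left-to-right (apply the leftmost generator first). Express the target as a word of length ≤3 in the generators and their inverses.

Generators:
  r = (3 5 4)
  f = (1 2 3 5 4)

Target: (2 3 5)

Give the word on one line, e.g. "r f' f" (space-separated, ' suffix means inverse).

  after f: (1 2 3 5 4)
  after r: (1 2 5 3 4)
  after f': (2 3 5)

f r f'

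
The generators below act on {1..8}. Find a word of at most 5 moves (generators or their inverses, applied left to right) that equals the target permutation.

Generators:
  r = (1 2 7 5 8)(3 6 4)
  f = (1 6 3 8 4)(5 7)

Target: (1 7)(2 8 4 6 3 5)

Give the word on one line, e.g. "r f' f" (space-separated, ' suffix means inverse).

  after f': (1 4 8 3 6)(5 7)
  after f': (1 8 6 4 3)
  after r': (1 5 7 2)(3 8)
  after r': (1 7)(2 8 4 6 3 5)

f' f' r' r'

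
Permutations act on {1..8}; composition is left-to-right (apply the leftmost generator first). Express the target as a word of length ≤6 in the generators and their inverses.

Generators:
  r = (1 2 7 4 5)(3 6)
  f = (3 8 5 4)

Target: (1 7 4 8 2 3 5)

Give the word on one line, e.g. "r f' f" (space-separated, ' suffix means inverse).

f r r f

  after f: (3 8 5 4)
  after r: (1 2 7 4 6 3 8)
  after r: (1 7 5)(2 4 3 8)
  after f: (1 7 4 8 2 3 5)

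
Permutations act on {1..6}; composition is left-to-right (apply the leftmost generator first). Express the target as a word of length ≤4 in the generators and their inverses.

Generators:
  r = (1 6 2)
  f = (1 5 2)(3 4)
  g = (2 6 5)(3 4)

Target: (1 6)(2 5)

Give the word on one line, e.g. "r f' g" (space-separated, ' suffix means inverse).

r g' f r

  after r: (1 6 2)
  after g': (1 2)(3 4)(5 6)
  after f: (2 5 6)
  after r: (1 6)(2 5)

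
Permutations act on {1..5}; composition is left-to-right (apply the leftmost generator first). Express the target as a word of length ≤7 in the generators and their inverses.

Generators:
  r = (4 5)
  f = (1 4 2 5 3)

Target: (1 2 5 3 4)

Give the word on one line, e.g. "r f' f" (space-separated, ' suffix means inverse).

  after f': (1 3 5 2 4)
  after r': (1 3 4)(2 5)
  after f': (1 5 4 3)
  after r': (1 4 3)
  after f: (1 2 5 3 4)

f' r' f' r' f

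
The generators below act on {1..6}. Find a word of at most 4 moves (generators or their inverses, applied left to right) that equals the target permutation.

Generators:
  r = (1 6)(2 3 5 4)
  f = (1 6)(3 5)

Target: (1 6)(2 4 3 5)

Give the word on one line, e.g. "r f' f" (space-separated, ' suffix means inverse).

f r' f

  after f: (1 6)(3 5)
  after r': (2 4 5)
  after f: (1 6)(2 4 3 5)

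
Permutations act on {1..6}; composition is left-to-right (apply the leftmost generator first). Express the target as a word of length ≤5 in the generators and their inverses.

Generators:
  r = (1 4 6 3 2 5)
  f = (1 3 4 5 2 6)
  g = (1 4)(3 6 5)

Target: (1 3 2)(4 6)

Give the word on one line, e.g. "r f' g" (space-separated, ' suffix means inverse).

  after r': (1 5 2 3 6 4)
  after g': (1 6)(2 5)
  after r: (1 3 2)(4 6)

r' g' r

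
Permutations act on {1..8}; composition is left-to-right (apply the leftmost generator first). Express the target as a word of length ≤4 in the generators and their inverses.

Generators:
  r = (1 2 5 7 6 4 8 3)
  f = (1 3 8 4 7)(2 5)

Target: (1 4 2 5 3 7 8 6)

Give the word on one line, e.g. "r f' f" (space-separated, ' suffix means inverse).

f r' f

  after f: (1 3 8 4 7)(2 5)
  after r': (1 8 6 7 3 4 5)
  after f: (1 4 2 5 3 7 8 6)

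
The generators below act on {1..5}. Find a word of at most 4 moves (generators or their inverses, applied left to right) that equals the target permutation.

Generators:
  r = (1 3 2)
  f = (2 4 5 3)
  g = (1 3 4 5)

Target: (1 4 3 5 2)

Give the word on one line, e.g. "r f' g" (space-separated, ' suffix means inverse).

r f f

  after r: (1 3 2)
  after f: (1 2)(3 4 5)
  after f: (1 4 3 5 2)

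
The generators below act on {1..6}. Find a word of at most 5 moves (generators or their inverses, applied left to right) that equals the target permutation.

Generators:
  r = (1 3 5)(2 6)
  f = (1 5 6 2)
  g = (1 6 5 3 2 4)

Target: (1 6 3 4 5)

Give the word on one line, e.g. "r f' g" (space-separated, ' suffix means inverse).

  after g': (1 4 2 3 5 6)
  after r: (1 4 6 3)(2 5)
  after g': (1 2 6 5 3 4)
  after r': (1 6 3 4 5)

g' r g' r'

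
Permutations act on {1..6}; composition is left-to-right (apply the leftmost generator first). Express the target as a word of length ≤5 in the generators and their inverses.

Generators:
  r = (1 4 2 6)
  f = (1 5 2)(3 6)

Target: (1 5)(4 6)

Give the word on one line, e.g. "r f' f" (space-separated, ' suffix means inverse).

r r f f

  after r: (1 4 2 6)
  after r: (1 2)(4 6)
  after f: (2 5)(3 6 4)
  after f: (1 5)(4 6)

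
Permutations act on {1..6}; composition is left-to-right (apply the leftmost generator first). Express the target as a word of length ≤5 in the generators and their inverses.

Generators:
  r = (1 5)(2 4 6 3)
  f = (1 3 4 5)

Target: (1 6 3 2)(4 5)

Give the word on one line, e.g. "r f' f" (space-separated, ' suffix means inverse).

  after f: (1 3 4 5)
  after r': (1 6 4)(2 3)
  after f: (1 6 5)(2 4 3)
  after f: (1 6)(2 5 3)
  after f: (1 6 3 2)(4 5)

f r' f f f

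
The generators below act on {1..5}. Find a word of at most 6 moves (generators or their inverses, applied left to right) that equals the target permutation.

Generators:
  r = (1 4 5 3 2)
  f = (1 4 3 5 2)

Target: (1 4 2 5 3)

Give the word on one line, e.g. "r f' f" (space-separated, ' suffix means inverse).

f' f' r f'

  after f': (1 2 5 3 4)
  after f': (1 5 4 2 3)
  after r: (1 3 4)
  after f': (1 4 2 5 3)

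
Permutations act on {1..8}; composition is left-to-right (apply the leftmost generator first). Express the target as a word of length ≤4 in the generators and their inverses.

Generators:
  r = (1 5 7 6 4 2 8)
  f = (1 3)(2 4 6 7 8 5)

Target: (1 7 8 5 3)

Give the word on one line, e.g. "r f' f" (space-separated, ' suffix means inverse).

r' f'

  after r': (1 8 2 4 6 7 5)
  after f': (1 7 8 5 3)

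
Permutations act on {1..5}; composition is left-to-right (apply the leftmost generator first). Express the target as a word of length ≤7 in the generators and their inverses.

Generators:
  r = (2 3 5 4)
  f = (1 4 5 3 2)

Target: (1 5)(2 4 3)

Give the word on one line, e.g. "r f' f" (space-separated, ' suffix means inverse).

f' f' f' r' f'

  after f': (1 2 3 5 4)
  after f': (1 3 4 2 5)
  after f': (1 5 2 4 3)
  after r': (1 3)(2 5 4)
  after f': (1 5)(2 4 3)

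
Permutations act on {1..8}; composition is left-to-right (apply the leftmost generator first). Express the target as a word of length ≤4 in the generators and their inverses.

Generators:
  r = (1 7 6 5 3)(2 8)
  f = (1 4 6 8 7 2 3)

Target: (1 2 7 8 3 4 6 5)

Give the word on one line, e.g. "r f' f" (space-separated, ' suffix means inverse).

  after r: (1 7 6 5 3)(2 8)
  after f: (1 2 7 8 3 4 6 5)

r f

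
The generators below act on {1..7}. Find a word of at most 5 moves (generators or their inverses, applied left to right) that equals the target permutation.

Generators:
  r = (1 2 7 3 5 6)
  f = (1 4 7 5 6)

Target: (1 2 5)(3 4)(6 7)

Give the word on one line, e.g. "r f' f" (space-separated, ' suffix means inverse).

f' r' f' r'

  after f': (1 6 5 7 4)
  after r': (1 5 2)(3 7 4 6)
  after f': (1 7)(2 6 3 4 5)
  after r': (1 2 5)(3 4)(6 7)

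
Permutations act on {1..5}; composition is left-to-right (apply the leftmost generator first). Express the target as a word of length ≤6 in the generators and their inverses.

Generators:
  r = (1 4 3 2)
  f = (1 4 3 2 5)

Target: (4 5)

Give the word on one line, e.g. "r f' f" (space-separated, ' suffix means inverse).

r' f' r' r'

  after r': (1 2 3 4)
  after f': (1 3)(2 4 5)
  after r': (1 4 5 3 2)
  after r': (4 5)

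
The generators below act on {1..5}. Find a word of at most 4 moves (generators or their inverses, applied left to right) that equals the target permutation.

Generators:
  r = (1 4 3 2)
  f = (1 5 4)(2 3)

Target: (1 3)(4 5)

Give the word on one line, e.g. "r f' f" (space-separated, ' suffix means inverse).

  after f': (1 4 5)(2 3)
  after r: (1 3)(4 5)

f' r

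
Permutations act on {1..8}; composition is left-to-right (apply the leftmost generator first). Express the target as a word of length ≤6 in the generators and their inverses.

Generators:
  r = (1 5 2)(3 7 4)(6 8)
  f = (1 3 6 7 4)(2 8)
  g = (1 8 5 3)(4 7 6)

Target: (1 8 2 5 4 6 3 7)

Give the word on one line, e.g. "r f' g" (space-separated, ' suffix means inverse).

  after r': (1 2 5)(3 4 7)(6 8)
  after r': (1 5 2)(3 7 4)
  after r': (6 8)
  after r': (1 2 5)(3 4 7)
  after f': (1 8 2 5 4 6 3 7)

r' r' r' r' f'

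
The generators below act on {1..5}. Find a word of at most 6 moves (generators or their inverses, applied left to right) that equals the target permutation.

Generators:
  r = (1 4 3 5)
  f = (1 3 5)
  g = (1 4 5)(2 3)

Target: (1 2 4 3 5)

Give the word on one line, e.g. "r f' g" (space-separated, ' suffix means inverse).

r' r' g' r' f

  after r': (1 5 3 4)
  after r': (1 3)(4 5)
  after g': (1 2 3 5)
  after r': (1 2 4)
  after f: (1 2 4 3 5)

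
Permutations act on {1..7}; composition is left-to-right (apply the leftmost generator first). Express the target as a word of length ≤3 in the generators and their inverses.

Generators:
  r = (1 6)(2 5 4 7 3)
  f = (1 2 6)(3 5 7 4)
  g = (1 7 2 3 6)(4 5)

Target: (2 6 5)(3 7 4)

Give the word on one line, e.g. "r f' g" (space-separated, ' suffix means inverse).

f' r

  after f': (1 6 2)(3 4 7 5)
  after r: (2 6 5)(3 7 4)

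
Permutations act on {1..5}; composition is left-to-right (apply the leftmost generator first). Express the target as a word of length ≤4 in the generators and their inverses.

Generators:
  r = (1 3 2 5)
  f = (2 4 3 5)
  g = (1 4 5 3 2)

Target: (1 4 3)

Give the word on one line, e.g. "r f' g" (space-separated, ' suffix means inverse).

  after f: (2 4 3 5)
  after g: (1 4 2 5)
  after r': (1 4 3)

f g r'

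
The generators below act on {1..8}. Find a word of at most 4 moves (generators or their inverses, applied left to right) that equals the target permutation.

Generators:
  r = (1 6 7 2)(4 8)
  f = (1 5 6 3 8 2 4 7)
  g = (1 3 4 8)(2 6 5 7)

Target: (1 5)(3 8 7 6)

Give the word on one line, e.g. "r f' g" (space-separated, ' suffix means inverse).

  after f: (1 5 6 3 8 2 4 7)
  after g: (1 7 3)(2 8 6 4)
  after r': (1 6 8)(2 4 7 3)
  after f': (1 5)(3 8 7 6)

f g r' f'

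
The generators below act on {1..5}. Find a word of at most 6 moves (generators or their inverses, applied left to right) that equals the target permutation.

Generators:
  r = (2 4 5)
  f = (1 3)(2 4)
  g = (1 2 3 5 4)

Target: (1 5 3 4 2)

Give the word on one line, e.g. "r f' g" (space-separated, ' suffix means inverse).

  after r': (2 5 4)
  after f': (1 3)(2 5)
  after g': (1 2 3 4 5)
  after r': (1 5)(2 3)
  after f': (1 5 3 4 2)

r' f' g' r' f'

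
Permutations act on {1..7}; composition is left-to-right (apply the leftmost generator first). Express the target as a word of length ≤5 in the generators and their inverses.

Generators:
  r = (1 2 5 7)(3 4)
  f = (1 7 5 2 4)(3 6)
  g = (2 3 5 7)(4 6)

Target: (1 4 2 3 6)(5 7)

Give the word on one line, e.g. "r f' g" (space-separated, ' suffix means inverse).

  after f: (1 7 5 2 4)(3 6)
  after g': (1 5 7 3 4)(2 6)
  after g': (1 3 6 7 2 4)
  after r: (1 4 2 3 6)(5 7)

f g' g' r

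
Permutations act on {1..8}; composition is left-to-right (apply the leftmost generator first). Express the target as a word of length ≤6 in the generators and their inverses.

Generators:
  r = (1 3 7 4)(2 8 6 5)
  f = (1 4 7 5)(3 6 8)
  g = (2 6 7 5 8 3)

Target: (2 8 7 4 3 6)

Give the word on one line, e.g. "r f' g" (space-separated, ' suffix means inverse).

r g r g' f

  after r: (1 3 7 4)(2 8 6 5)
  after g: (1 2 3 5 6 8 7 4)
  after r: (1 8 4 3 2 7)
  after g': (1 5 7)(2 6)(4 8)
  after f: (2 8 7 4 3 6)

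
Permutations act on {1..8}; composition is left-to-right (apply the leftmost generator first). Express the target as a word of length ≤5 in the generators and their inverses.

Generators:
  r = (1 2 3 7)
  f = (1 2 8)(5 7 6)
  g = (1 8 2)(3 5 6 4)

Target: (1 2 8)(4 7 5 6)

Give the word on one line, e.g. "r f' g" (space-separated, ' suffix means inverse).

  after g': (1 2 8)(3 4 6 5)
  after g': (1 8 2)(3 6)(4 5)
  after f: (3 5 4 7 6)
  after g': (1 2 8)(4 7 5 6)

g' g' f g'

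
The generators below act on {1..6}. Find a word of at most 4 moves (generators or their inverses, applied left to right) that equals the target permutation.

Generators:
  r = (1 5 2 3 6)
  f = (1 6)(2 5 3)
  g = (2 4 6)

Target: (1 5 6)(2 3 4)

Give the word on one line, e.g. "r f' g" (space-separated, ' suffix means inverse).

  after r: (1 5 2 3 6)
  after g': (1 5 6)(2 3 4)

r g'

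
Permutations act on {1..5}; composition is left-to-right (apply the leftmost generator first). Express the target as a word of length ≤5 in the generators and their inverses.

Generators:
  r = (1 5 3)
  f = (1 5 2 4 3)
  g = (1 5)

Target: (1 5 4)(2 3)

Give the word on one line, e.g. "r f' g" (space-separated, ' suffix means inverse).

  after g': (1 5)
  after f': (2 5 3 4)
  after g: (1 5 3 4 2)
  after f': (2 3)(4 5)
  after g': (1 5 4)(2 3)

g' f' g f' g'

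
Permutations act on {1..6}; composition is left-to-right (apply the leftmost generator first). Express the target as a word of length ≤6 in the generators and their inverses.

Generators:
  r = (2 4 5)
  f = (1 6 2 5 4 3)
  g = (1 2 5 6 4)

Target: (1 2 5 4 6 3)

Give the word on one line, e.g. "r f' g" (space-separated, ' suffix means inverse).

g f r' r'

  after g: (1 2 5 6 4)
  after f: (1 5 2 4 6 3)
  after r': (1 4 6 3)
  after r': (1 2 5 4 6 3)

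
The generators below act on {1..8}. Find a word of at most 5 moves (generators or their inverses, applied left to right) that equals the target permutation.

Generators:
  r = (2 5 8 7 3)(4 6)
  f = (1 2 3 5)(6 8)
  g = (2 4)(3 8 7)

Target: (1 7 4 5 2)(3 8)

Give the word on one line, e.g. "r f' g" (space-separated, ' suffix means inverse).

r f r' g'

  after r: (2 5 8 7 3)(4 6)
  after f: (1 2)(4 8 7 5 6)
  after r': (1 3 7 2)(4 5)
  after g': (1 7 4 5 2)(3 8)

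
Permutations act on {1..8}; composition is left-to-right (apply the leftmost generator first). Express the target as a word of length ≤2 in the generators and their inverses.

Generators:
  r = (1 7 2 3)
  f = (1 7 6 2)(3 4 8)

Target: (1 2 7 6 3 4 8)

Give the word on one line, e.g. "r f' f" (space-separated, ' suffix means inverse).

f r

  after f: (1 7 6 2)(3 4 8)
  after r: (1 2 7 6 3 4 8)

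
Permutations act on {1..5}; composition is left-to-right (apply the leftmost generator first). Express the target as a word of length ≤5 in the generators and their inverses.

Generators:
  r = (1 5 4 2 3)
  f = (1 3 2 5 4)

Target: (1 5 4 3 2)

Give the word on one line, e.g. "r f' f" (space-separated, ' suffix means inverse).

  after f': (1 4 5 2 3)
  after r': (1 5 4)
  after r': (2 4 3)
  after f': (1 4)(2 5)
  after r': (1 5 4 3 2)

f' r' r' f' r'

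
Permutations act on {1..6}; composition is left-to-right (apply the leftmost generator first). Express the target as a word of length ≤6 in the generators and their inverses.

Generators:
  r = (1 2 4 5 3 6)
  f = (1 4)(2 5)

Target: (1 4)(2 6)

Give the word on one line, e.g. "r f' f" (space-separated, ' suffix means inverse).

r' f r' r' r'

  after r': (1 6 3 5 4 2)
  after f: (1 6 3 2 4 5)
  after r': (1 3)(5 6)
  after r': (1 5 3 6 4 2)
  after r': (1 4)(2 6)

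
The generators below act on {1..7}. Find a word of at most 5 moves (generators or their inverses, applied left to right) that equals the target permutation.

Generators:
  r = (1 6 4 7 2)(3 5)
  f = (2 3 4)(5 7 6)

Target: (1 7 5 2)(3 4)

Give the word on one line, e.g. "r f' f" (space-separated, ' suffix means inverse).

  after f': (2 4 3)(5 6 7)
  after r': (1 2 6 4 5)(3 7)
  after r': (1 7 5 2)(3 4)

f' r' r'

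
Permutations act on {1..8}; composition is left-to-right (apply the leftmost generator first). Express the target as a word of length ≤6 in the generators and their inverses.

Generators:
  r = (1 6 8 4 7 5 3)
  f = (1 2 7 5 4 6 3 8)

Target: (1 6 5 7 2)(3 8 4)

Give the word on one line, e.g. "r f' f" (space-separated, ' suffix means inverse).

  after r': (1 3 5 7 4 8 6)
  after f': (1 6 8 4 3 7 5 2)
  after r: (1 8 7 3 5 2 6 4)
  after r: (1 4 6 7)(2 8 5)
  after f: (1 6 5 7 2)(3 8 4)

r' f' r r f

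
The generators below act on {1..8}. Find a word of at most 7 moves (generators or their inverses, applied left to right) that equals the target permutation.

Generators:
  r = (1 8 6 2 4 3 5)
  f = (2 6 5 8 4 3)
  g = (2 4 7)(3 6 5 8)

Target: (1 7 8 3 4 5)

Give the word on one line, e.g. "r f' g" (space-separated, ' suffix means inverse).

  after f': (2 3 4 8 5 6)
  after r': (1 5 8 3 2 4)
  after g': (1 6 3 7 4)
  after r: (1 2 4 8 6 5)(3 7)
  after g': (1 7 8 3 4 5)

f' r' g' r g'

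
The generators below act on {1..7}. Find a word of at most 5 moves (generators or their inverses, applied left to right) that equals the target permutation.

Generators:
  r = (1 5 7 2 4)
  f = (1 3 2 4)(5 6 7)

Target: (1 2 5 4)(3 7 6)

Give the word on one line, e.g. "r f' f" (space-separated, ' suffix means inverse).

f' r f r' f

  after f': (1 4 2 3)(5 7 6)
  after r: (2 3 5)(6 7)
  after f: (1 3 6 5 4)
  after r': (1 3 6)(2 7 5)
  after f: (1 2 5 4)(3 7 6)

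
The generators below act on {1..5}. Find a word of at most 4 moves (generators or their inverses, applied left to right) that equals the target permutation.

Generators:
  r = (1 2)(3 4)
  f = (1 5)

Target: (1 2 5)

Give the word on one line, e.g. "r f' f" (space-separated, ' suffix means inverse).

f r' f r'

  after f: (1 5)
  after r': (1 5 2)(3 4)
  after f: (2 5)(3 4)
  after r': (1 2 5)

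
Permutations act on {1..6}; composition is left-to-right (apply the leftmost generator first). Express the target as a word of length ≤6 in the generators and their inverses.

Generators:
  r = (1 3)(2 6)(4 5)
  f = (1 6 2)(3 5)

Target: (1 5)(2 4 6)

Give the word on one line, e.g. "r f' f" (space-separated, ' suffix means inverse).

f r f r' f

  after f: (1 6 2)(3 5)
  after r: (1 2 3 4 5)
  after f: (2 5 6)(3 4)
  after r': (1 3 5 2 4)
  after f: (1 5)(2 4 6)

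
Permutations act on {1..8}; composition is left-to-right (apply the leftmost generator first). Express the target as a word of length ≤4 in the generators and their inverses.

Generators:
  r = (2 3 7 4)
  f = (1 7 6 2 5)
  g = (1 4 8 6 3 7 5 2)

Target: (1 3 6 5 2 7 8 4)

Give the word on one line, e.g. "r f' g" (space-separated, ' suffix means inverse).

  after f: (1 7 6 2 5)
  after g': (1 3 6 5 2 7 8 4)

f g'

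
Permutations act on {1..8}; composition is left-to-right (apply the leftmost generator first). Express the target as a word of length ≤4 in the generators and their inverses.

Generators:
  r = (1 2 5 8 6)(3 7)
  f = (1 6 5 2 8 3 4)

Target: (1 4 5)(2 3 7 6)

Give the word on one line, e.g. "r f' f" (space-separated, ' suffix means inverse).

  after r: (1 2 5 8 6)(3 7)
  after f: (1 8 5 3 7 4)
  after f: (1 3 7)(2 8)(4 6 5)
  after f: (1 4 5)(2 3 7 6)

r f f f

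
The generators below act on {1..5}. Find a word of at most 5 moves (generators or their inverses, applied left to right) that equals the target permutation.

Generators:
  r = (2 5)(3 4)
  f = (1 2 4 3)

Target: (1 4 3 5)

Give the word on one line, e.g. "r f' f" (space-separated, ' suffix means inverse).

  after r': (2 5)(3 4)
  after f': (1 3 2 5)
  after r': (1 4 3 5)

r' f' r'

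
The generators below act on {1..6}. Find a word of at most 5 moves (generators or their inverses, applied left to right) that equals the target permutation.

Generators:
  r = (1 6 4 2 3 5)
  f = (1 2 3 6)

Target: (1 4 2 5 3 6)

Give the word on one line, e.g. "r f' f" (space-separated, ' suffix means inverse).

  after r: (1 6 4 2 3 5)
  after r: (1 4 3)(2 5 6)
  after f': (1 4 2 5 3 6)

r r f'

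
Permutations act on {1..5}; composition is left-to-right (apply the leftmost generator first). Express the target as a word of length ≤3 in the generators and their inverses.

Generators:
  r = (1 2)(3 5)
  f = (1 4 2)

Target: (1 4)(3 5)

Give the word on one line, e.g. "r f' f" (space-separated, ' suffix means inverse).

r f f

  after r: (1 2)(3 5)
  after f: (2 4)(3 5)
  after f: (1 4)(3 5)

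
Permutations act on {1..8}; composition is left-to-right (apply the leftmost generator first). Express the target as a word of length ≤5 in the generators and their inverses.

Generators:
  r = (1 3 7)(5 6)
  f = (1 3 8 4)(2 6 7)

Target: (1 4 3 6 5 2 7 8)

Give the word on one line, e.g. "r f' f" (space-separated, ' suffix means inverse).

  after r: (1 3 7)(5 6)
  after f: (1 8 4)(2 6 5 7 3)
  after f: (1 4 3 6 5 2 7 8)

r f f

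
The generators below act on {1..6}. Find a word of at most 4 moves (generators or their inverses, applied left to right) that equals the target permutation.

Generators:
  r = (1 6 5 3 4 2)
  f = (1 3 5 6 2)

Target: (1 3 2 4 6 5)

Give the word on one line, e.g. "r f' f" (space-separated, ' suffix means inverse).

r' f f

  after r': (1 2 4 3 5 6)
  after f: (2 4 5)(3 6)
  after f: (1 3 2 4 6 5)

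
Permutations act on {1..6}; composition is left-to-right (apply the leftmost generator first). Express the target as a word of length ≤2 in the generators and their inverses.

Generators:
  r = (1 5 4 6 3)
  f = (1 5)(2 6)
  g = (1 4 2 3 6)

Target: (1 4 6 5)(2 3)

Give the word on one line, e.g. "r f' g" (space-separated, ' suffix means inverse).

g f

  after g: (1 4 2 3 6)
  after f: (1 4 6 5)(2 3)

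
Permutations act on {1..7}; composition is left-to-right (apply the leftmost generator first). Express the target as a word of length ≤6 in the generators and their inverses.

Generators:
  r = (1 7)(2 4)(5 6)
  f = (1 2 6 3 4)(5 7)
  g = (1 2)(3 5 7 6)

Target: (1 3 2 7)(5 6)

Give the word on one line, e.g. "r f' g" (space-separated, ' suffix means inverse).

f g r g g

  after f: (1 2 6 3 4)(5 7)
  after g: (2 3 4)(5 6)
  after r: (1 7)(2 3)
  after g: (1 6 3)(2 5 7)
  after g: (1 3 2 7)(5 6)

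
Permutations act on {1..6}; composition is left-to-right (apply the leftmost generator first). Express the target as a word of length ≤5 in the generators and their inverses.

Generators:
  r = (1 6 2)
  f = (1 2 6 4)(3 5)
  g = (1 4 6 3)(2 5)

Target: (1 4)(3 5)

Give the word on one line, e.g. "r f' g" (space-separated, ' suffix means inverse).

r f' f' f'

  after r: (1 6 2)
  after f': (1 2 4 6)(3 5)
  after f': (2 6 4)
  after f': (1 4)(3 5)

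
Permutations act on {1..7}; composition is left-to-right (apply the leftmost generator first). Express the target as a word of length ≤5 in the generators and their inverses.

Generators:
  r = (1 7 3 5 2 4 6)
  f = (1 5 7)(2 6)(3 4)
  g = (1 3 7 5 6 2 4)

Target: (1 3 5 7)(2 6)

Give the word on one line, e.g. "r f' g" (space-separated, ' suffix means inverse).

  after f': (1 7 5)(2 6)(3 4)
  after r: (1 3 6 4 5 7 2)
  after g': (2 4 7 6)(3 5)
  after g': (1 4 3 7 5)
  after f': (1 3 5 7)(2 6)

f' r g' g' f'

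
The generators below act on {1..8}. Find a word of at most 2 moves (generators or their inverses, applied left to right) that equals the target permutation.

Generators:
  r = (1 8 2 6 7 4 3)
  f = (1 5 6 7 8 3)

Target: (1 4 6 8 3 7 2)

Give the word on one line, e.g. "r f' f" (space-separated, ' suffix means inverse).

  after r': (1 3 4 7 6 2 8)
  after r': (1 4 6 8 3 7 2)

r' r'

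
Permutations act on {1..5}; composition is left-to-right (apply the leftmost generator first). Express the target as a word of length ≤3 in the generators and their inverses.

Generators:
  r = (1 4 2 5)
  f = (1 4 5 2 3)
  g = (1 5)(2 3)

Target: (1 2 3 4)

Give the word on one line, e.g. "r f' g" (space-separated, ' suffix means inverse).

g' r'

  after g': (1 5)(2 3)
  after r': (1 2 3 4)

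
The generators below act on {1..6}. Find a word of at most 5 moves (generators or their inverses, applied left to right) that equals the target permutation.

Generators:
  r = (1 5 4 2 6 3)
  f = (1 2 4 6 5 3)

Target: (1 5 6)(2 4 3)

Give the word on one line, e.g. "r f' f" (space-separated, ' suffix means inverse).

  after f: (1 2 4 6 5 3)
  after r: (1 6 4 3 5)
  after r: (1 3 4)(2 6)
  after f': (1 5 6)(2 4 3)

f r r f'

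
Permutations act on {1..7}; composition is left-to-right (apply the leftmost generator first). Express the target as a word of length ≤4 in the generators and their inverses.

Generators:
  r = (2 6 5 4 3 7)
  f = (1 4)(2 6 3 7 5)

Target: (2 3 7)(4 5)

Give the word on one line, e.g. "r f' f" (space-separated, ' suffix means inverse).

f' f' r'

  after f': (1 4)(2 5 7 3 6)
  after f': (2 7 6 5 3)
  after r': (2 3 7)(4 5)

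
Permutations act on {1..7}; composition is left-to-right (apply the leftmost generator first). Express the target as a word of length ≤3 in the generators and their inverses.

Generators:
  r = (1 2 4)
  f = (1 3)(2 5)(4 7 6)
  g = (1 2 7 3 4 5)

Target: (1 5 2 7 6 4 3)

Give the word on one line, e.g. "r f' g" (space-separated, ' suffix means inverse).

  after r: (1 2 4)
  after f: (1 5 2 7 6 4 3)

r f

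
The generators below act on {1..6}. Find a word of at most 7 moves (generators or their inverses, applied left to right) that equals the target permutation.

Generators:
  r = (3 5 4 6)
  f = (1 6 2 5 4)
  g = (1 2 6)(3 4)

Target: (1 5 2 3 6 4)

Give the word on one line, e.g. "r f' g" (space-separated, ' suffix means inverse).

g f g r f'

  after g: (1 2 6)(3 4)
  after f: (1 5 4 3)
  after g: (1 5 3 2 6)
  after r: (1 4 6)(2 3)
  after f': (1 5 2 3 6 4)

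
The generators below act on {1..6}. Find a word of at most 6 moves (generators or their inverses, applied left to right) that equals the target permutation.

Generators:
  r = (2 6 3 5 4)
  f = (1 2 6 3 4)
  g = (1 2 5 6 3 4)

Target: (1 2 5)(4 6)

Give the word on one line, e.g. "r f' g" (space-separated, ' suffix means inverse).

f r' g f

  after f: (1 2 6 3 4)
  after r': (1 4)(3 5)
  after g: (2 5 4)(3 6)
  after f: (1 2 5)(4 6)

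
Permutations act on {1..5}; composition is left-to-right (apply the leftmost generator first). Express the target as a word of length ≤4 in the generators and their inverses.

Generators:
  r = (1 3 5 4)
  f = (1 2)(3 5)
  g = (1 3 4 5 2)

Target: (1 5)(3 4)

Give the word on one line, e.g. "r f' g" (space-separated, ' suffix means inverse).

  after g: (1 3 4 5 2)
  after f': (1 5)(3 4)

g f'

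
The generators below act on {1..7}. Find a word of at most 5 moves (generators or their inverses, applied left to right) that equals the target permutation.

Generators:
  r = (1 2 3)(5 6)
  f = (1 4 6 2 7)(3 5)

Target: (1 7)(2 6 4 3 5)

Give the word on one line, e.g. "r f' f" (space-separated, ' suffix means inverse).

  after f': (1 7 2 6 4)(3 5)
  after r: (1 7 3 6 4 2 5)
  after r: (1 7)(2 6 4 3 5)

f' r r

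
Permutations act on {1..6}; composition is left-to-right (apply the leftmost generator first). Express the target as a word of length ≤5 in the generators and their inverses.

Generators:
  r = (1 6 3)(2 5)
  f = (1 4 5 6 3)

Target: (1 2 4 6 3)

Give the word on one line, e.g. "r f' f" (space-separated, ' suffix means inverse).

r f' r

  after r: (1 6 3)(2 5)
  after f': (1 5 2 4)
  after r: (1 2 4 6 3)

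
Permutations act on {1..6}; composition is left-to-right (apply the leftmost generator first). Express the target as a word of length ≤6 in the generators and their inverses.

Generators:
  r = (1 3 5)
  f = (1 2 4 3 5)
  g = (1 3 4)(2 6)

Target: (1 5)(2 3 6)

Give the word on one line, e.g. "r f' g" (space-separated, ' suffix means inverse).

g' g' r' f' g

  after g': (1 4 3)(2 6)
  after g': (1 3 4)
  after r': (3 4 5)
  after f': (1 5 4 3 2)
  after g: (1 5)(2 3 6)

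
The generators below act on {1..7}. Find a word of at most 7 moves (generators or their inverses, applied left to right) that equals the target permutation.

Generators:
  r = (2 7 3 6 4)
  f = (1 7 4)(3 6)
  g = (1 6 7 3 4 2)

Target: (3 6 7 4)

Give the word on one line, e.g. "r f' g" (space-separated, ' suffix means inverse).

  after f: (1 7 4)(3 6)
  after g': (1 6 7 3)(2 4)
  after g': (2 3)
  after r': (2 7)(3 4 6)
  after r': (3 6 7 4)

f g' g' r' r'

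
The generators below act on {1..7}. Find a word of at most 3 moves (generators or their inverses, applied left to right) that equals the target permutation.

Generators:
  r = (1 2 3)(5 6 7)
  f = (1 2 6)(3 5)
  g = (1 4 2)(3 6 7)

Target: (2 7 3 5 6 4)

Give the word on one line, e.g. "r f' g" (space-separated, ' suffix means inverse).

f g

  after f: (1 2 6)(3 5)
  after g: (2 7 3 5 6 4)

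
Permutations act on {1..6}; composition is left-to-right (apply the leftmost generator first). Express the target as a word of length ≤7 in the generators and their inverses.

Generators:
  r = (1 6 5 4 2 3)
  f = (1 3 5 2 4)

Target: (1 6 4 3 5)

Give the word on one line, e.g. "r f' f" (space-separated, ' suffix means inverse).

  after f: (1 3 5 2 4)
  after r': (1 2 5 4 3 6)
  after f: (1 4 5)(3 6)
  after f: (2 4)(3 6 5)
  after r: (1 6 4 3 5)

f r' f f r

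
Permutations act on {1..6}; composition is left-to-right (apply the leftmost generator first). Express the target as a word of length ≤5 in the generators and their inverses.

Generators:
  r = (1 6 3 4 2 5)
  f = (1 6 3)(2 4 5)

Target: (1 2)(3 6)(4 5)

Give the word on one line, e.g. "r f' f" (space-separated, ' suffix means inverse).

  after r': (1 5 2 4 3 6)
  after r': (1 2 3)(4 6 5)
  after f': (1 5 2 6 4)
  after r': (1 2)(3 6)(4 5)

r' r' f' r'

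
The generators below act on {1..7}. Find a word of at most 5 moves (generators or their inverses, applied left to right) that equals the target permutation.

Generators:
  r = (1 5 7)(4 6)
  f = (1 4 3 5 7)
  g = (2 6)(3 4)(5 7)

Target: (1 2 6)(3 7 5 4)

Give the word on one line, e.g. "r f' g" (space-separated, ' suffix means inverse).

r' f f r' g'

  after r': (1 7 5)(4 6)
  after f: (3 5 4 6)
  after f: (1 4 6 5 3 7)
  after r': (1 6)(3 5)
  after g': (1 2 6)(3 7 5 4)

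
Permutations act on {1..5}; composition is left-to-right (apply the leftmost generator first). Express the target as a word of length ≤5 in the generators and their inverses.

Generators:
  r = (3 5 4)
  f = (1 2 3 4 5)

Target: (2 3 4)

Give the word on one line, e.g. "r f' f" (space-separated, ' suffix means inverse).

f r r f'

  after f: (1 2 3 4 5)
  after r: (1 2 5)
  after r: (1 2 4 3 5)
  after f': (2 3 4)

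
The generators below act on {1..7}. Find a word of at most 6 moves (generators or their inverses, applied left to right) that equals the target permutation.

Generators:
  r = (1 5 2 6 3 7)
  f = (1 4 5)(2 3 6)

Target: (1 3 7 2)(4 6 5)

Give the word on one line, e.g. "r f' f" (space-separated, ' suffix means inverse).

  after f': (1 5 4)(2 6 3)
  after r: (1 2 3 6 7)(4 5)
  after r: (1 6)(2 7 5 4)
  after r: (1 3 7 2)(4 6 5)

f' r r r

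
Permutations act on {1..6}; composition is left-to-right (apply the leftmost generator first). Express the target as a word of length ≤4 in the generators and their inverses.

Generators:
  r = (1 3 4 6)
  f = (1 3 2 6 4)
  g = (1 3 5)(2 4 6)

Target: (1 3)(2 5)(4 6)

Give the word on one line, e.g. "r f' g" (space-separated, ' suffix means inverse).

  after g: (1 3 5)(2 4 6)
  after r': (2 3 5 6)
  after g: (1 3)(2 5)(4 6)

g r' g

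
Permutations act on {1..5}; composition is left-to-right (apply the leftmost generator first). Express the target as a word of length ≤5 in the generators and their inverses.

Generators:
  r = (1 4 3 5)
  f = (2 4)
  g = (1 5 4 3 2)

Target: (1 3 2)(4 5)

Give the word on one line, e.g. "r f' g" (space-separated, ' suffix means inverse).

  after r: (1 4 3 5)
  after g: (1 3 4 2)
  after r': (1 4 2 5 3)
  after f: (1 2 5 3)
  after g': (1 3 2)(4 5)

r g r' f g'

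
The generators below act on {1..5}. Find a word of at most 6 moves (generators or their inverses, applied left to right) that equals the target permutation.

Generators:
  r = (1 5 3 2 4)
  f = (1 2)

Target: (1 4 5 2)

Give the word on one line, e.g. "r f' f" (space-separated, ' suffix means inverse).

r' r' f r'

  after r': (1 4 2 3 5)
  after r': (1 2 5 4 3)
  after f: (2 5 4 3)
  after r': (1 4 5 2)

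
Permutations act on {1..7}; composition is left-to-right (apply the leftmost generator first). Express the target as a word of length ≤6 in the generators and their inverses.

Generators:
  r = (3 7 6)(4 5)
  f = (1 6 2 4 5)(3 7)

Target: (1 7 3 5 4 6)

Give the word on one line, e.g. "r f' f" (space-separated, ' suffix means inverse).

  after f: (1 6 2 4 5)(3 7)
  after r: (1 3 6 2 5)
  after f: (1 7 3 2)(4 5 6)
  after f: (1 3 4)(2 6 5)
  after f: (1 7 3 5 4 6)

f r f f f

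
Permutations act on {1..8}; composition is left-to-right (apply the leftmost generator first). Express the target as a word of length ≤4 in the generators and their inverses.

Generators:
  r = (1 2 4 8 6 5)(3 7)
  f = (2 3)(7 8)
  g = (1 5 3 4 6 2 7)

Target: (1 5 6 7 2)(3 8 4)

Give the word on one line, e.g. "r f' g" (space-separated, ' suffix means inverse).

r' f'

  after r': (1 5 6 8 4 2)(3 7)
  after f': (1 5 6 7 2)(3 8 4)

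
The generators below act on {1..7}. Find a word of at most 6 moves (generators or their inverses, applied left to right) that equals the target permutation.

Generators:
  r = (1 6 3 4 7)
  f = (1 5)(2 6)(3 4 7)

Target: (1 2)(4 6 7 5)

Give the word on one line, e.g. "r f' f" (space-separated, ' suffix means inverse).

f' r' f' r f'

  after f': (1 5)(2 6)(3 7 4)
  after r': (1 5 7 3 4 6 2)
  after f': (2 5 4)
  after r: (1 6 3 4 2 5 7)
  after f': (1 2)(4 6 7 5)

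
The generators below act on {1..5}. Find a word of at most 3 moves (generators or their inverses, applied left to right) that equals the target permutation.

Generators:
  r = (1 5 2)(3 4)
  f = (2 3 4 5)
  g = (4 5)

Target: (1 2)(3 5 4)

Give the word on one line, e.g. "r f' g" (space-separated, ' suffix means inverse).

  after f': (2 5 4 3)
  after r: (1 5 3)
  after r: (1 2)(3 5 4)

f' r r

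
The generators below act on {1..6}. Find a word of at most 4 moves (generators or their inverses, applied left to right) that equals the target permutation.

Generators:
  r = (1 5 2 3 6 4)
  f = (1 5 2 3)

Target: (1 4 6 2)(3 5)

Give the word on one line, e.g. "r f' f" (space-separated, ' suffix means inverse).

  after r': (1 4 6 3 2 5)
  after f': (1 4 6 2)(3 5)

r' f'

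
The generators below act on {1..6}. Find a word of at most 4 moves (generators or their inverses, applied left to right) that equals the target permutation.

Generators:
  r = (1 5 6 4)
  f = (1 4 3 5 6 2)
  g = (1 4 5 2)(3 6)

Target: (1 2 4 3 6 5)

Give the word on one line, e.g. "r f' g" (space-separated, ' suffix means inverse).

r f f

  after r: (1 5 6 4)
  after f: (1 6 3 5 2)
  after f: (1 2 4 3 6 5)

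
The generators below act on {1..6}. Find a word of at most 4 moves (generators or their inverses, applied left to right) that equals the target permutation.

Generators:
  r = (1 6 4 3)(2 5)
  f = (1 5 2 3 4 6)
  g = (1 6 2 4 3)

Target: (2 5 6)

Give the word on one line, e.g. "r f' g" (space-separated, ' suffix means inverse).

r g'

  after r: (1 6 4 3)(2 5)
  after g': (2 5 6)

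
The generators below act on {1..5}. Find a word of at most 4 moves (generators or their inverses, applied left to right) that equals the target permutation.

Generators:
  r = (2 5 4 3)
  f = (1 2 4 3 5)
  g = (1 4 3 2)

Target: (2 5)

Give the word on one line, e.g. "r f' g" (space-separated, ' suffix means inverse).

g' r g' f

  after g': (1 2 3 4)
  after r: (1 5 4)
  after g': (1 5)(2 3 4)
  after f: (2 5)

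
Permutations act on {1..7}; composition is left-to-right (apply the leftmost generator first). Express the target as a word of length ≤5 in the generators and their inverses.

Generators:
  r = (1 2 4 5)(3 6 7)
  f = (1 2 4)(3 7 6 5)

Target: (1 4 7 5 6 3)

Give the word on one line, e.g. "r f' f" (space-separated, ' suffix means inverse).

  after f': (1 4 2)(3 5 6 7)
  after r: (1 5 7 6 3)
  after r: (2 4 5 3)
  after f: (1 2)(3 4)(5 7 6)
  after f: (1 4 7 5 6 3)

f' r r f f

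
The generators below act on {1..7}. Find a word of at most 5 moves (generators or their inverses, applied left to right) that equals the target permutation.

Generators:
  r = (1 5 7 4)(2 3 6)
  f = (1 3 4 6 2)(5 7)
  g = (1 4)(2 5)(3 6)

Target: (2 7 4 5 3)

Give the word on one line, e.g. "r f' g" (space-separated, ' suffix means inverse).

  after g: (1 4)(2 5)(3 6)
  after r: (2 7 4 5 3)
  after g: (1 4 2 7)(3 5 6)
  after g: (2 7 4 5 3)

g r g g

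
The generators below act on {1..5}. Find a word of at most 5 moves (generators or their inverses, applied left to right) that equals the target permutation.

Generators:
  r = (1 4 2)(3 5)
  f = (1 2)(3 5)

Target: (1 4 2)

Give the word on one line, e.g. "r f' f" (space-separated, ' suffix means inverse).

  after f: (1 2)(3 5)
  after r: (2 4)
  after r: (1 4)(3 5)
  after f': (1 4 2)

f r r f'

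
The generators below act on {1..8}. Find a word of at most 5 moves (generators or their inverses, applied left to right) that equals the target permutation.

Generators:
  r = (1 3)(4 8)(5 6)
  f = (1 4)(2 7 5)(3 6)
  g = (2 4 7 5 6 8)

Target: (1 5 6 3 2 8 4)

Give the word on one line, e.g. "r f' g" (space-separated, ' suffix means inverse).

f' g g

  after f': (1 4)(2 5 7)(3 6)
  after g: (1 7 4)(2 6 3 8)
  after g: (1 5 6 3 2 8 4)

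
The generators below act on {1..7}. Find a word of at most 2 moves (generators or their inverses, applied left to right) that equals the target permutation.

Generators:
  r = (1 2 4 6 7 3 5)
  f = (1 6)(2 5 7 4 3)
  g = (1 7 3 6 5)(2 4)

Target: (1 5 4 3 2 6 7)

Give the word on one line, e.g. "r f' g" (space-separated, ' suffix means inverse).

  after f': (1 6)(2 3 4 7 5)
  after g: (1 5 4 3 2 6 7)

f' g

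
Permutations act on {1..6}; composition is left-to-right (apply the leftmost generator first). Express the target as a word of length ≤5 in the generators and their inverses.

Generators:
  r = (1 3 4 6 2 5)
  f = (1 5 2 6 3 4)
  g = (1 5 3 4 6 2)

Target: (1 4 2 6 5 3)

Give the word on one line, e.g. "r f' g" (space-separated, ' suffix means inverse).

  after f': (1 4 3 6 2 5)
  after g: (1 6)(2 3)
  after r': (1 4 3 6 5 2)
  after f': (1 3 2 4 6)
  after g: (1 4 2 6 5 3)

f' g r' f' g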